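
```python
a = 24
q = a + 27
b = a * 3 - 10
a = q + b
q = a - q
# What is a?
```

Answer: 113

Derivation:
Trace (tracking a):
a = 24  # -> a = 24
q = a + 27  # -> q = 51
b = a * 3 - 10  # -> b = 62
a = q + b  # -> a = 113
q = a - q  # -> q = 62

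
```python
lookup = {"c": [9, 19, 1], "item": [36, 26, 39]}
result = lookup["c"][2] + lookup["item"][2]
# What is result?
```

Answer: 40

Derivation:
Trace (tracking result):
lookup = {'c': [9, 19, 1], 'item': [36, 26, 39]}  # -> lookup = {'c': [9, 19, 1], 'item': [36, 26, 39]}
result = lookup['c'][2] + lookup['item'][2]  # -> result = 40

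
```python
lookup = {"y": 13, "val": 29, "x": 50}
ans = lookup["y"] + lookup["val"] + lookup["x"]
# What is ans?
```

Trace (tracking ans):
lookup = {'y': 13, 'val': 29, 'x': 50}  # -> lookup = {'y': 13, 'val': 29, 'x': 50}
ans = lookup['y'] + lookup['val'] + lookup['x']  # -> ans = 92

Answer: 92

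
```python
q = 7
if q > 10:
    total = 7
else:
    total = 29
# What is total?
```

Answer: 29

Derivation:
Trace (tracking total):
q = 7  # -> q = 7
if q > 10:  # condition is False
else:
    total = 29  # -> total = 29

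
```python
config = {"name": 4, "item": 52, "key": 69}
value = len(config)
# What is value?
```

Trace (tracking value):
config = {'name': 4, 'item': 52, 'key': 69}  # -> config = {'name': 4, 'item': 52, 'key': 69}
value = len(config)  # -> value = 3

Answer: 3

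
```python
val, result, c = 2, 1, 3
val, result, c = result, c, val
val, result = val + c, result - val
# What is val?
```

Answer: 3

Derivation:
Trace (tracking val):
val, result, c = (2, 1, 3)  # -> val = 2, result = 1, c = 3
val, result, c = (result, c, val)  # -> val = 1, result = 3, c = 2
val, result = (val + c, result - val)  # -> val = 3, result = 2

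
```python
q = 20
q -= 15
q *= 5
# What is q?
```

Answer: 25

Derivation:
Trace (tracking q):
q = 20  # -> q = 20
q -= 15  # -> q = 5
q *= 5  # -> q = 25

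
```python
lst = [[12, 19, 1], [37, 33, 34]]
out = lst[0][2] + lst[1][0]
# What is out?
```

Answer: 38

Derivation:
Trace (tracking out):
lst = [[12, 19, 1], [37, 33, 34]]  # -> lst = [[12, 19, 1], [37, 33, 34]]
out = lst[0][2] + lst[1][0]  # -> out = 38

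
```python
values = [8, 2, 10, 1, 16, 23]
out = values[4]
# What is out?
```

Answer: 16

Derivation:
Trace (tracking out):
values = [8, 2, 10, 1, 16, 23]  # -> values = [8, 2, 10, 1, 16, 23]
out = values[4]  # -> out = 16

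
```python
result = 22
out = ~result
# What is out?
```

Answer: -23

Derivation:
Trace (tracking out):
result = 22  # -> result = 22
out = ~result  # -> out = -23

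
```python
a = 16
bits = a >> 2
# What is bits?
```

Trace (tracking bits):
a = 16  # -> a = 16
bits = a >> 2  # -> bits = 4

Answer: 4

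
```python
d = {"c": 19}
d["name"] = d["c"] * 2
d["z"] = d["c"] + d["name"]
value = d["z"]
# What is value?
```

Trace (tracking value):
d = {'c': 19}  # -> d = {'c': 19}
d['name'] = d['c'] * 2  # -> d = {'c': 19, 'name': 38}
d['z'] = d['c'] + d['name']  # -> d = {'c': 19, 'name': 38, 'z': 57}
value = d['z']  # -> value = 57

Answer: 57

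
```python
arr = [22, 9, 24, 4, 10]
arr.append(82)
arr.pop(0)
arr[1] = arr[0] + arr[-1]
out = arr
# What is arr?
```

Answer: [9, 91, 4, 10, 82]

Derivation:
Trace (tracking arr):
arr = [22, 9, 24, 4, 10]  # -> arr = [22, 9, 24, 4, 10]
arr.append(82)  # -> arr = [22, 9, 24, 4, 10, 82]
arr.pop(0)  # -> arr = [9, 24, 4, 10, 82]
arr[1] = arr[0] + arr[-1]  # -> arr = [9, 91, 4, 10, 82]
out = arr  # -> out = [9, 91, 4, 10, 82]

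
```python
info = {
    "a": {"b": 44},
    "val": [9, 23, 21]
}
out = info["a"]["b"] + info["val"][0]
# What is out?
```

Answer: 53

Derivation:
Trace (tracking out):
info = {'a': {'b': 44}, 'val': [9, 23, 21]}  # -> info = {'a': {'b': 44}, 'val': [9, 23, 21]}
out = info['a']['b'] + info['val'][0]  # -> out = 53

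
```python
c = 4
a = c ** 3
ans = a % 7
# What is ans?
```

Trace (tracking ans):
c = 4  # -> c = 4
a = c ** 3  # -> a = 64
ans = a % 7  # -> ans = 1

Answer: 1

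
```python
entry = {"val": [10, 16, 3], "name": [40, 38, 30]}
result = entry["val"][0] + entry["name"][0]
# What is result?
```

Trace (tracking result):
entry = {'val': [10, 16, 3], 'name': [40, 38, 30]}  # -> entry = {'val': [10, 16, 3], 'name': [40, 38, 30]}
result = entry['val'][0] + entry['name'][0]  # -> result = 50

Answer: 50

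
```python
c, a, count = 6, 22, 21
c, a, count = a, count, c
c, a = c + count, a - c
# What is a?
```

Trace (tracking a):
c, a, count = (6, 22, 21)  # -> c = 6, a = 22, count = 21
c, a, count = (a, count, c)  # -> c = 22, a = 21, count = 6
c, a = (c + count, a - c)  # -> c = 28, a = -1

Answer: -1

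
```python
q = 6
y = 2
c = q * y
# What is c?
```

Trace (tracking c):
q = 6  # -> q = 6
y = 2  # -> y = 2
c = q * y  # -> c = 12

Answer: 12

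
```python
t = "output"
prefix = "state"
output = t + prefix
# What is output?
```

Trace (tracking output):
t = 'output'  # -> t = 'output'
prefix = 'state'  # -> prefix = 'state'
output = t + prefix  # -> output = 'outputstate'

Answer: 'outputstate'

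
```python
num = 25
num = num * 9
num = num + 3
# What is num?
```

Answer: 228

Derivation:
Trace (tracking num):
num = 25  # -> num = 25
num = num * 9  # -> num = 225
num = num + 3  # -> num = 228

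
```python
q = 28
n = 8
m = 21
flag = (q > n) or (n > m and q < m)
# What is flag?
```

Answer: True

Derivation:
Trace (tracking flag):
q = 28  # -> q = 28
n = 8  # -> n = 8
m = 21  # -> m = 21
flag = q > n or (n > m and q < m)  # -> flag = True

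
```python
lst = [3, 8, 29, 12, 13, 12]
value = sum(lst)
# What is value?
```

Answer: 77

Derivation:
Trace (tracking value):
lst = [3, 8, 29, 12, 13, 12]  # -> lst = [3, 8, 29, 12, 13, 12]
value = sum(lst)  # -> value = 77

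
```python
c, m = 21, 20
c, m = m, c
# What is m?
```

Answer: 21

Derivation:
Trace (tracking m):
c, m = (21, 20)  # -> c = 21, m = 20
c, m = (m, c)  # -> c = 20, m = 21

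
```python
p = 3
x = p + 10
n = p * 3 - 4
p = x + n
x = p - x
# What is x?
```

Trace (tracking x):
p = 3  # -> p = 3
x = p + 10  # -> x = 13
n = p * 3 - 4  # -> n = 5
p = x + n  # -> p = 18
x = p - x  # -> x = 5

Answer: 5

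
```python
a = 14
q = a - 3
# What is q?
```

Trace (tracking q):
a = 14  # -> a = 14
q = a - 3  # -> q = 11

Answer: 11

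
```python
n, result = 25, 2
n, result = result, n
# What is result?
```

Answer: 25

Derivation:
Trace (tracking result):
n, result = (25, 2)  # -> n = 25, result = 2
n, result = (result, n)  # -> n = 2, result = 25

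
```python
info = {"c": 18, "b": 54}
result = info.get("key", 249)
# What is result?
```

Answer: 249

Derivation:
Trace (tracking result):
info = {'c': 18, 'b': 54}  # -> info = {'c': 18, 'b': 54}
result = info.get('key', 249)  # -> result = 249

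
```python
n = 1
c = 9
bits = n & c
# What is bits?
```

Answer: 1

Derivation:
Trace (tracking bits):
n = 1  # -> n = 1
c = 9  # -> c = 9
bits = n & c  # -> bits = 1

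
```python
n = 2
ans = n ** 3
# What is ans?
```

Trace (tracking ans):
n = 2  # -> n = 2
ans = n ** 3  # -> ans = 8

Answer: 8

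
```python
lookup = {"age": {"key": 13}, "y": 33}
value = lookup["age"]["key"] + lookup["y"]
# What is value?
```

Answer: 46

Derivation:
Trace (tracking value):
lookup = {'age': {'key': 13}, 'y': 33}  # -> lookup = {'age': {'key': 13}, 'y': 33}
value = lookup['age']['key'] + lookup['y']  # -> value = 46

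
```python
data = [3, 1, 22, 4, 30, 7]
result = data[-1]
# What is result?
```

Answer: 7

Derivation:
Trace (tracking result):
data = [3, 1, 22, 4, 30, 7]  # -> data = [3, 1, 22, 4, 30, 7]
result = data[-1]  # -> result = 7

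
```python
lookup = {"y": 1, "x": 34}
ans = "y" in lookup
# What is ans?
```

Trace (tracking ans):
lookup = {'y': 1, 'x': 34}  # -> lookup = {'y': 1, 'x': 34}
ans = 'y' in lookup  # -> ans = True

Answer: True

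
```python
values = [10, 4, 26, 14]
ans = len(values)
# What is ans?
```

Trace (tracking ans):
values = [10, 4, 26, 14]  # -> values = [10, 4, 26, 14]
ans = len(values)  # -> ans = 4

Answer: 4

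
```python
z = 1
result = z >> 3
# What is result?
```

Trace (tracking result):
z = 1  # -> z = 1
result = z >> 3  # -> result = 0

Answer: 0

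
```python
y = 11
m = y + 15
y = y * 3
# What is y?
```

Answer: 33

Derivation:
Trace (tracking y):
y = 11  # -> y = 11
m = y + 15  # -> m = 26
y = y * 3  # -> y = 33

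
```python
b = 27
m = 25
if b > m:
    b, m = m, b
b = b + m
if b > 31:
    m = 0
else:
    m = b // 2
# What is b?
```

Trace (tracking b):
b = 27  # -> b = 27
m = 25  # -> m = 25
if b > m:  # condition is True
    b, m = (m, b)  # -> b = 25, m = 27
b = b + m  # -> b = 52
if b > 31:  # condition is True
    m = 0  # -> m = 0

Answer: 52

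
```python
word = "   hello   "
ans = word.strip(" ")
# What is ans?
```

Answer: 'hello'

Derivation:
Trace (tracking ans):
word = '   hello   '  # -> word = '   hello   '
ans = word.strip(' ')  # -> ans = 'hello'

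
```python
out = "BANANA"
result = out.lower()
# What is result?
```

Answer: 'banana'

Derivation:
Trace (tracking result):
out = 'BANANA'  # -> out = 'BANANA'
result = out.lower()  # -> result = 'banana'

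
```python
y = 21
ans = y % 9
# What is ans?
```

Trace (tracking ans):
y = 21  # -> y = 21
ans = y % 9  # -> ans = 3

Answer: 3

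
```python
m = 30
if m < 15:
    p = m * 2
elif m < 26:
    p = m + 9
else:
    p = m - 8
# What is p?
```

Trace (tracking p):
m = 30  # -> m = 30
if m < 15:  # condition is False
elif m < 26:  # condition is False
else:
    p = m - 8  # -> p = 22

Answer: 22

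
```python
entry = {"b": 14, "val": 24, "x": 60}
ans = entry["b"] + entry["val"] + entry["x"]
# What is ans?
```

Trace (tracking ans):
entry = {'b': 14, 'val': 24, 'x': 60}  # -> entry = {'b': 14, 'val': 24, 'x': 60}
ans = entry['b'] + entry['val'] + entry['x']  # -> ans = 98

Answer: 98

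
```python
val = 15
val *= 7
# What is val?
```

Trace (tracking val):
val = 15  # -> val = 15
val *= 7  # -> val = 105

Answer: 105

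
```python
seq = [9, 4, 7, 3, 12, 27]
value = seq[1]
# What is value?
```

Answer: 4

Derivation:
Trace (tracking value):
seq = [9, 4, 7, 3, 12, 27]  # -> seq = [9, 4, 7, 3, 12, 27]
value = seq[1]  # -> value = 4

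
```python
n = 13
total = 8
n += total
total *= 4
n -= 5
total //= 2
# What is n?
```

Trace (tracking n):
n = 13  # -> n = 13
total = 8  # -> total = 8
n += total  # -> n = 21
total *= 4  # -> total = 32
n -= 5  # -> n = 16
total //= 2  # -> total = 16

Answer: 16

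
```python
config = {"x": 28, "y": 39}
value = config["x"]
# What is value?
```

Answer: 28

Derivation:
Trace (tracking value):
config = {'x': 28, 'y': 39}  # -> config = {'x': 28, 'y': 39}
value = config['x']  # -> value = 28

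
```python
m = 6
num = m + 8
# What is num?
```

Answer: 14

Derivation:
Trace (tracking num):
m = 6  # -> m = 6
num = m + 8  # -> num = 14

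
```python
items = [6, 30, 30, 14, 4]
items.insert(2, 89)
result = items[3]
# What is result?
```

Trace (tracking result):
items = [6, 30, 30, 14, 4]  # -> items = [6, 30, 30, 14, 4]
items.insert(2, 89)  # -> items = [6, 30, 89, 30, 14, 4]
result = items[3]  # -> result = 30

Answer: 30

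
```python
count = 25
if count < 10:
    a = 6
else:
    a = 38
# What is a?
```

Trace (tracking a):
count = 25  # -> count = 25
if count < 10:  # condition is False
else:
    a = 38  # -> a = 38

Answer: 38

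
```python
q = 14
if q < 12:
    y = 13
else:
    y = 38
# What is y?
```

Answer: 38

Derivation:
Trace (tracking y):
q = 14  # -> q = 14
if q < 12:  # condition is False
else:
    y = 38  # -> y = 38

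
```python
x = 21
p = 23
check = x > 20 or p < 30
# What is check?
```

Trace (tracking check):
x = 21  # -> x = 21
p = 23  # -> p = 23
check = x > 20 or p < 30  # -> check = True

Answer: True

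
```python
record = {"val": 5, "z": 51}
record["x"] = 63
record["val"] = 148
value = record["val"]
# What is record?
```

Trace (tracking record):
record = {'val': 5, 'z': 51}  # -> record = {'val': 5, 'z': 51}
record['x'] = 63  # -> record = {'val': 5, 'z': 51, 'x': 63}
record['val'] = 148  # -> record = {'val': 148, 'z': 51, 'x': 63}
value = record['val']  # -> value = 148

Answer: {'val': 148, 'z': 51, 'x': 63}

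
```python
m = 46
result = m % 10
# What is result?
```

Trace (tracking result):
m = 46  # -> m = 46
result = m % 10  # -> result = 6

Answer: 6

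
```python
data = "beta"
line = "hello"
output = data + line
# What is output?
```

Answer: 'betahello'

Derivation:
Trace (tracking output):
data = 'beta'  # -> data = 'beta'
line = 'hello'  # -> line = 'hello'
output = data + line  # -> output = 'betahello'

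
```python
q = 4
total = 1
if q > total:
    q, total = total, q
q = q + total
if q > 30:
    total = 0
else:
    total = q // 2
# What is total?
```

Trace (tracking total):
q = 4  # -> q = 4
total = 1  # -> total = 1
if q > total:  # condition is True
    q, total = (total, q)  # -> q = 1, total = 4
q = q + total  # -> q = 5
if q > 30:  # condition is False
else:
    total = q // 2  # -> total = 2

Answer: 2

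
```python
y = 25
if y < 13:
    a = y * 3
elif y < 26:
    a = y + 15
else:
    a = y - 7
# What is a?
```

Trace (tracking a):
y = 25  # -> y = 25
if y < 13:  # condition is False
elif y < 26:  # condition is True
    a = y + 15  # -> a = 40

Answer: 40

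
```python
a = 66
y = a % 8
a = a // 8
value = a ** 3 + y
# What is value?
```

Trace (tracking value):
a = 66  # -> a = 66
y = a % 8  # -> y = 2
a = a // 8  # -> a = 8
value = a ** 3 + y  # -> value = 514

Answer: 514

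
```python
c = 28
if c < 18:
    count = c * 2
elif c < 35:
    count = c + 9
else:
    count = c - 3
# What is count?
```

Answer: 37

Derivation:
Trace (tracking count):
c = 28  # -> c = 28
if c < 18:  # condition is False
elif c < 35:  # condition is True
    count = c + 9  # -> count = 37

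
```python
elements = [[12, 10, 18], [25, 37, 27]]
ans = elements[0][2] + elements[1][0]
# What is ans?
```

Trace (tracking ans):
elements = [[12, 10, 18], [25, 37, 27]]  # -> elements = [[12, 10, 18], [25, 37, 27]]
ans = elements[0][2] + elements[1][0]  # -> ans = 43

Answer: 43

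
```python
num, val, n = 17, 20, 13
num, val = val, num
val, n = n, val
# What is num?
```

Trace (tracking num):
num, val, n = (17, 20, 13)  # -> num = 17, val = 20, n = 13
num, val = (val, num)  # -> num = 20, val = 17
val, n = (n, val)  # -> val = 13, n = 17

Answer: 20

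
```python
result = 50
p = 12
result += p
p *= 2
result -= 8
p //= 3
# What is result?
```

Trace (tracking result):
result = 50  # -> result = 50
p = 12  # -> p = 12
result += p  # -> result = 62
p *= 2  # -> p = 24
result -= 8  # -> result = 54
p //= 3  # -> p = 8

Answer: 54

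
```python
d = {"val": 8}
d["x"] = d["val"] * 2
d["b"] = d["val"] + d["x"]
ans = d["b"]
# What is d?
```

Trace (tracking d):
d = {'val': 8}  # -> d = {'val': 8}
d['x'] = d['val'] * 2  # -> d = {'val': 8, 'x': 16}
d['b'] = d['val'] + d['x']  # -> d = {'val': 8, 'x': 16, 'b': 24}
ans = d['b']  # -> ans = 24

Answer: {'val': 8, 'x': 16, 'b': 24}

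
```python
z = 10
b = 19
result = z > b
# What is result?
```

Trace (tracking result):
z = 10  # -> z = 10
b = 19  # -> b = 19
result = z > b  # -> result = False

Answer: False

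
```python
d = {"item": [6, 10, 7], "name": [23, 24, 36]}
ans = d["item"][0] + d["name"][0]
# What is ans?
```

Trace (tracking ans):
d = {'item': [6, 10, 7], 'name': [23, 24, 36]}  # -> d = {'item': [6, 10, 7], 'name': [23, 24, 36]}
ans = d['item'][0] + d['name'][0]  # -> ans = 29

Answer: 29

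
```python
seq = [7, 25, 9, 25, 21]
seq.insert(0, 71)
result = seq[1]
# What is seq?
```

Answer: [71, 7, 25, 9, 25, 21]

Derivation:
Trace (tracking seq):
seq = [7, 25, 9, 25, 21]  # -> seq = [7, 25, 9, 25, 21]
seq.insert(0, 71)  # -> seq = [71, 7, 25, 9, 25, 21]
result = seq[1]  # -> result = 7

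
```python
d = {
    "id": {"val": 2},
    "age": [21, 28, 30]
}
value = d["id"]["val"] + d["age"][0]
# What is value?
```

Trace (tracking value):
d = {'id': {'val': 2}, 'age': [21, 28, 30]}  # -> d = {'id': {'val': 2}, 'age': [21, 28, 30]}
value = d['id']['val'] + d['age'][0]  # -> value = 23

Answer: 23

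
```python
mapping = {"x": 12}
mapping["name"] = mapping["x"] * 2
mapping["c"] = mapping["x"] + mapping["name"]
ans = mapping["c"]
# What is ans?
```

Answer: 36

Derivation:
Trace (tracking ans):
mapping = {'x': 12}  # -> mapping = {'x': 12}
mapping['name'] = mapping['x'] * 2  # -> mapping = {'x': 12, 'name': 24}
mapping['c'] = mapping['x'] + mapping['name']  # -> mapping = {'x': 12, 'name': 24, 'c': 36}
ans = mapping['c']  # -> ans = 36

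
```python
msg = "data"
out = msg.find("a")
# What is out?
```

Answer: 1

Derivation:
Trace (tracking out):
msg = 'data'  # -> msg = 'data'
out = msg.find('a')  # -> out = 1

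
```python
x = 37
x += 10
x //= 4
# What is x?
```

Answer: 11

Derivation:
Trace (tracking x):
x = 37  # -> x = 37
x += 10  # -> x = 47
x //= 4  # -> x = 11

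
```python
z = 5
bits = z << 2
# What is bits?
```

Trace (tracking bits):
z = 5  # -> z = 5
bits = z << 2  # -> bits = 20

Answer: 20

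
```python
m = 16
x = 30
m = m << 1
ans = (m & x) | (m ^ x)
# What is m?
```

Answer: 32

Derivation:
Trace (tracking m):
m = 16  # -> m = 16
x = 30  # -> x = 30
m = m << 1  # -> m = 32
ans = m & x | m ^ x  # -> ans = 62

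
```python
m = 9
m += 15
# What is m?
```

Trace (tracking m):
m = 9  # -> m = 9
m += 15  # -> m = 24

Answer: 24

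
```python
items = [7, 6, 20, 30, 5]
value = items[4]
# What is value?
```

Answer: 5

Derivation:
Trace (tracking value):
items = [7, 6, 20, 30, 5]  # -> items = [7, 6, 20, 30, 5]
value = items[4]  # -> value = 5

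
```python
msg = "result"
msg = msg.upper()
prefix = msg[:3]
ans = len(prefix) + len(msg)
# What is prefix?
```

Answer: 'RES'

Derivation:
Trace (tracking prefix):
msg = 'result'  # -> msg = 'result'
msg = msg.upper()  # -> msg = 'RESULT'
prefix = msg[:3]  # -> prefix = 'RES'
ans = len(prefix) + len(msg)  # -> ans = 9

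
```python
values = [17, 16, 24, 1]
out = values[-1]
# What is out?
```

Answer: 1

Derivation:
Trace (tracking out):
values = [17, 16, 24, 1]  # -> values = [17, 16, 24, 1]
out = values[-1]  # -> out = 1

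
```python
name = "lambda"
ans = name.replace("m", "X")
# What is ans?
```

Trace (tracking ans):
name = 'lambda'  # -> name = 'lambda'
ans = name.replace('m', 'X')  # -> ans = 'laXbda'

Answer: 'laXbda'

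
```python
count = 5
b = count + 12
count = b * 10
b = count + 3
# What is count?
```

Trace (tracking count):
count = 5  # -> count = 5
b = count + 12  # -> b = 17
count = b * 10  # -> count = 170
b = count + 3  # -> b = 173

Answer: 170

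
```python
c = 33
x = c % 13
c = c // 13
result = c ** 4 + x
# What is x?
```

Answer: 7

Derivation:
Trace (tracking x):
c = 33  # -> c = 33
x = c % 13  # -> x = 7
c = c // 13  # -> c = 2
result = c ** 4 + x  # -> result = 23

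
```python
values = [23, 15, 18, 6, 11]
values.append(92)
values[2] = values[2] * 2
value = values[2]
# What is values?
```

Answer: [23, 15, 36, 6, 11, 92]

Derivation:
Trace (tracking values):
values = [23, 15, 18, 6, 11]  # -> values = [23, 15, 18, 6, 11]
values.append(92)  # -> values = [23, 15, 18, 6, 11, 92]
values[2] = values[2] * 2  # -> values = [23, 15, 36, 6, 11, 92]
value = values[2]  # -> value = 36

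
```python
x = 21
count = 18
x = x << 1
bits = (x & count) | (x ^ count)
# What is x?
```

Trace (tracking x):
x = 21  # -> x = 21
count = 18  # -> count = 18
x = x << 1  # -> x = 42
bits = x & count | x ^ count  # -> bits = 58

Answer: 42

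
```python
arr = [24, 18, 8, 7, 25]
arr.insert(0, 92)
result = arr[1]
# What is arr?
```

Answer: [92, 24, 18, 8, 7, 25]

Derivation:
Trace (tracking arr):
arr = [24, 18, 8, 7, 25]  # -> arr = [24, 18, 8, 7, 25]
arr.insert(0, 92)  # -> arr = [92, 24, 18, 8, 7, 25]
result = arr[1]  # -> result = 24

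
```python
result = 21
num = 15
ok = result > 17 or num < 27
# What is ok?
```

Trace (tracking ok):
result = 21  # -> result = 21
num = 15  # -> num = 15
ok = result > 17 or num < 27  # -> ok = True

Answer: True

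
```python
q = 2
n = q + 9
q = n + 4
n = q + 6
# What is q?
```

Trace (tracking q):
q = 2  # -> q = 2
n = q + 9  # -> n = 11
q = n + 4  # -> q = 15
n = q + 6  # -> n = 21

Answer: 15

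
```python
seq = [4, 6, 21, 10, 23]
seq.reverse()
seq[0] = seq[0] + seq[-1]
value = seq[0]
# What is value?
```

Answer: 27

Derivation:
Trace (tracking value):
seq = [4, 6, 21, 10, 23]  # -> seq = [4, 6, 21, 10, 23]
seq.reverse()  # -> seq = [23, 10, 21, 6, 4]
seq[0] = seq[0] + seq[-1]  # -> seq = [27, 10, 21, 6, 4]
value = seq[0]  # -> value = 27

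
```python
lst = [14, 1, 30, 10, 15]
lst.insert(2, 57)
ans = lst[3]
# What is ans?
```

Answer: 30

Derivation:
Trace (tracking ans):
lst = [14, 1, 30, 10, 15]  # -> lst = [14, 1, 30, 10, 15]
lst.insert(2, 57)  # -> lst = [14, 1, 57, 30, 10, 15]
ans = lst[3]  # -> ans = 30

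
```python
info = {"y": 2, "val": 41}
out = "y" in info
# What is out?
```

Answer: True

Derivation:
Trace (tracking out):
info = {'y': 2, 'val': 41}  # -> info = {'y': 2, 'val': 41}
out = 'y' in info  # -> out = True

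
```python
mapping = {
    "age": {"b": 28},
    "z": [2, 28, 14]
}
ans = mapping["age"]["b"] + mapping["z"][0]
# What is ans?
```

Trace (tracking ans):
mapping = {'age': {'b': 28}, 'z': [2, 28, 14]}  # -> mapping = {'age': {'b': 28}, 'z': [2, 28, 14]}
ans = mapping['age']['b'] + mapping['z'][0]  # -> ans = 30

Answer: 30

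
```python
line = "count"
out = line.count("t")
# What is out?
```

Trace (tracking out):
line = 'count'  # -> line = 'count'
out = line.count('t')  # -> out = 1

Answer: 1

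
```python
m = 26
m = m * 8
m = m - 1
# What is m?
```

Trace (tracking m):
m = 26  # -> m = 26
m = m * 8  # -> m = 208
m = m - 1  # -> m = 207

Answer: 207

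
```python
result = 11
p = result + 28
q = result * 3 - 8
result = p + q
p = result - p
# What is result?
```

Answer: 64

Derivation:
Trace (tracking result):
result = 11  # -> result = 11
p = result + 28  # -> p = 39
q = result * 3 - 8  # -> q = 25
result = p + q  # -> result = 64
p = result - p  # -> p = 25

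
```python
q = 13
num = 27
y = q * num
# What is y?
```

Trace (tracking y):
q = 13  # -> q = 13
num = 27  # -> num = 27
y = q * num  # -> y = 351

Answer: 351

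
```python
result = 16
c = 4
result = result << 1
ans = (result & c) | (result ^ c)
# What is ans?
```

Answer: 36

Derivation:
Trace (tracking ans):
result = 16  # -> result = 16
c = 4  # -> c = 4
result = result << 1  # -> result = 32
ans = result & c | result ^ c  # -> ans = 36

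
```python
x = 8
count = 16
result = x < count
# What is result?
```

Trace (tracking result):
x = 8  # -> x = 8
count = 16  # -> count = 16
result = x < count  # -> result = True

Answer: True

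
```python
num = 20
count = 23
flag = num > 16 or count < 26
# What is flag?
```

Answer: True

Derivation:
Trace (tracking flag):
num = 20  # -> num = 20
count = 23  # -> count = 23
flag = num > 16 or count < 26  # -> flag = True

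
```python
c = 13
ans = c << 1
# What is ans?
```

Trace (tracking ans):
c = 13  # -> c = 13
ans = c << 1  # -> ans = 26

Answer: 26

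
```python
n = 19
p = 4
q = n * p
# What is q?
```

Answer: 76

Derivation:
Trace (tracking q):
n = 19  # -> n = 19
p = 4  # -> p = 4
q = n * p  # -> q = 76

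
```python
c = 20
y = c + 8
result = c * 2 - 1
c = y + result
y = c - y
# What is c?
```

Answer: 67

Derivation:
Trace (tracking c):
c = 20  # -> c = 20
y = c + 8  # -> y = 28
result = c * 2 - 1  # -> result = 39
c = y + result  # -> c = 67
y = c - y  # -> y = 39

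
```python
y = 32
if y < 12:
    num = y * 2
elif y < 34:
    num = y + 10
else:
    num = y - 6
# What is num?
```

Trace (tracking num):
y = 32  # -> y = 32
if y < 12:  # condition is False
elif y < 34:  # condition is True
    num = y + 10  # -> num = 42

Answer: 42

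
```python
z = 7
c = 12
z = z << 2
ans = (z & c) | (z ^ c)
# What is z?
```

Answer: 28

Derivation:
Trace (tracking z):
z = 7  # -> z = 7
c = 12  # -> c = 12
z = z << 2  # -> z = 28
ans = z & c | z ^ c  # -> ans = 28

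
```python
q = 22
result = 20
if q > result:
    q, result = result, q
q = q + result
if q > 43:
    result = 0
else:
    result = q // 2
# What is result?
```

Answer: 21

Derivation:
Trace (tracking result):
q = 22  # -> q = 22
result = 20  # -> result = 20
if q > result:  # condition is True
    q, result = (result, q)  # -> q = 20, result = 22
q = q + result  # -> q = 42
if q > 43:  # condition is False
else:
    result = q // 2  # -> result = 21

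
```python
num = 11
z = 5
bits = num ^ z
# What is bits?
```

Answer: 14

Derivation:
Trace (tracking bits):
num = 11  # -> num = 11
z = 5  # -> z = 5
bits = num ^ z  # -> bits = 14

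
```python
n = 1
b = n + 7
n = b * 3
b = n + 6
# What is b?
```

Answer: 30

Derivation:
Trace (tracking b):
n = 1  # -> n = 1
b = n + 7  # -> b = 8
n = b * 3  # -> n = 24
b = n + 6  # -> b = 30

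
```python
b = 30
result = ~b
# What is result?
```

Answer: -31

Derivation:
Trace (tracking result):
b = 30  # -> b = 30
result = ~b  # -> result = -31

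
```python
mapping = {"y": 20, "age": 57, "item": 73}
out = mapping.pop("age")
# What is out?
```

Trace (tracking out):
mapping = {'y': 20, 'age': 57, 'item': 73}  # -> mapping = {'y': 20, 'age': 57, 'item': 73}
out = mapping.pop('age')  # -> out = 57

Answer: 57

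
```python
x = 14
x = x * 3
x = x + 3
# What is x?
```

Answer: 45

Derivation:
Trace (tracking x):
x = 14  # -> x = 14
x = x * 3  # -> x = 42
x = x + 3  # -> x = 45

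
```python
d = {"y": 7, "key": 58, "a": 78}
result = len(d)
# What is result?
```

Trace (tracking result):
d = {'y': 7, 'key': 58, 'a': 78}  # -> d = {'y': 7, 'key': 58, 'a': 78}
result = len(d)  # -> result = 3

Answer: 3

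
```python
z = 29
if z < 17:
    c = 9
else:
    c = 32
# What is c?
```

Answer: 32

Derivation:
Trace (tracking c):
z = 29  # -> z = 29
if z < 17:  # condition is False
else:
    c = 32  # -> c = 32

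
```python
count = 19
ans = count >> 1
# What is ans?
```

Trace (tracking ans):
count = 19  # -> count = 19
ans = count >> 1  # -> ans = 9

Answer: 9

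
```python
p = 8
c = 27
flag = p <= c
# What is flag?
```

Answer: True

Derivation:
Trace (tracking flag):
p = 8  # -> p = 8
c = 27  # -> c = 27
flag = p <= c  # -> flag = True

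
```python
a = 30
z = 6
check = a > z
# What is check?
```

Answer: True

Derivation:
Trace (tracking check):
a = 30  # -> a = 30
z = 6  # -> z = 6
check = a > z  # -> check = True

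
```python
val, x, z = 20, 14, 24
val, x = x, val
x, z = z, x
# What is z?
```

Answer: 20

Derivation:
Trace (tracking z):
val, x, z = (20, 14, 24)  # -> val = 20, x = 14, z = 24
val, x = (x, val)  # -> val = 14, x = 20
x, z = (z, x)  # -> x = 24, z = 20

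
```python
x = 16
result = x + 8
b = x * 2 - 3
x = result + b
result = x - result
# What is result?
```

Trace (tracking result):
x = 16  # -> x = 16
result = x + 8  # -> result = 24
b = x * 2 - 3  # -> b = 29
x = result + b  # -> x = 53
result = x - result  # -> result = 29

Answer: 29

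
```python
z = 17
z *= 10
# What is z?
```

Trace (tracking z):
z = 17  # -> z = 17
z *= 10  # -> z = 170

Answer: 170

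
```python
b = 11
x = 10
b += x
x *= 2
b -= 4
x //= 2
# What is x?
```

Answer: 10

Derivation:
Trace (tracking x):
b = 11  # -> b = 11
x = 10  # -> x = 10
b += x  # -> b = 21
x *= 2  # -> x = 20
b -= 4  # -> b = 17
x //= 2  # -> x = 10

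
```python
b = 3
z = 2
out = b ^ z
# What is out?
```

Trace (tracking out):
b = 3  # -> b = 3
z = 2  # -> z = 2
out = b ^ z  # -> out = 1

Answer: 1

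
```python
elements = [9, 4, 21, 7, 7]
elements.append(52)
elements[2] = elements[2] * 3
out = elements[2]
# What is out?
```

Trace (tracking out):
elements = [9, 4, 21, 7, 7]  # -> elements = [9, 4, 21, 7, 7]
elements.append(52)  # -> elements = [9, 4, 21, 7, 7, 52]
elements[2] = elements[2] * 3  # -> elements = [9, 4, 63, 7, 7, 52]
out = elements[2]  # -> out = 63

Answer: 63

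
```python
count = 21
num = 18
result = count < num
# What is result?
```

Trace (tracking result):
count = 21  # -> count = 21
num = 18  # -> num = 18
result = count < num  # -> result = False

Answer: False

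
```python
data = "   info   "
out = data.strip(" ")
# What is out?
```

Answer: 'info'

Derivation:
Trace (tracking out):
data = '   info   '  # -> data = '   info   '
out = data.strip(' ')  # -> out = 'info'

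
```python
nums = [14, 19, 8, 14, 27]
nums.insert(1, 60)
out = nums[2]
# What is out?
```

Trace (tracking out):
nums = [14, 19, 8, 14, 27]  # -> nums = [14, 19, 8, 14, 27]
nums.insert(1, 60)  # -> nums = [14, 60, 19, 8, 14, 27]
out = nums[2]  # -> out = 19

Answer: 19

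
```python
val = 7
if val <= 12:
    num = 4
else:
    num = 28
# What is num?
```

Trace (tracking num):
val = 7  # -> val = 7
if val <= 12:  # condition is True
    num = 4  # -> num = 4

Answer: 4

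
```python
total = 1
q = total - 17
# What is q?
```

Answer: -16

Derivation:
Trace (tracking q):
total = 1  # -> total = 1
q = total - 17  # -> q = -16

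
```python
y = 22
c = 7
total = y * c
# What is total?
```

Trace (tracking total):
y = 22  # -> y = 22
c = 7  # -> c = 7
total = y * c  # -> total = 154

Answer: 154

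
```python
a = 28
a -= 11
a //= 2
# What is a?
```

Trace (tracking a):
a = 28  # -> a = 28
a -= 11  # -> a = 17
a //= 2  # -> a = 8

Answer: 8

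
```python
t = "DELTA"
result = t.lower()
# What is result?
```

Answer: 'delta'

Derivation:
Trace (tracking result):
t = 'DELTA'  # -> t = 'DELTA'
result = t.lower()  # -> result = 'delta'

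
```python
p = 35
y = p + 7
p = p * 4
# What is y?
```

Answer: 42

Derivation:
Trace (tracking y):
p = 35  # -> p = 35
y = p + 7  # -> y = 42
p = p * 4  # -> p = 140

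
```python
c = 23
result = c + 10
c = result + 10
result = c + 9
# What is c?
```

Answer: 43

Derivation:
Trace (tracking c):
c = 23  # -> c = 23
result = c + 10  # -> result = 33
c = result + 10  # -> c = 43
result = c + 9  # -> result = 52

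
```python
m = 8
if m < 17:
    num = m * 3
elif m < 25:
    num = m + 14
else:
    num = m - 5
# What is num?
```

Answer: 24

Derivation:
Trace (tracking num):
m = 8  # -> m = 8
if m < 17:  # condition is True
    num = m * 3  # -> num = 24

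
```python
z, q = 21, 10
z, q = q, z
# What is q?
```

Trace (tracking q):
z, q = (21, 10)  # -> z = 21, q = 10
z, q = (q, z)  # -> z = 10, q = 21

Answer: 21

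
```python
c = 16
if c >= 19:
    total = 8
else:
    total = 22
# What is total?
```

Answer: 22

Derivation:
Trace (tracking total):
c = 16  # -> c = 16
if c >= 19:  # condition is False
else:
    total = 22  # -> total = 22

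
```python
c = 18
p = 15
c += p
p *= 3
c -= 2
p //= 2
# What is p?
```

Answer: 22

Derivation:
Trace (tracking p):
c = 18  # -> c = 18
p = 15  # -> p = 15
c += p  # -> c = 33
p *= 3  # -> p = 45
c -= 2  # -> c = 31
p //= 2  # -> p = 22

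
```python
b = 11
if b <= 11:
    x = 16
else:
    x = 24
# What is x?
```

Trace (tracking x):
b = 11  # -> b = 11
if b <= 11:  # condition is True
    x = 16  # -> x = 16

Answer: 16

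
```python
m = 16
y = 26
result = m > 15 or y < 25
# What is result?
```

Trace (tracking result):
m = 16  # -> m = 16
y = 26  # -> y = 26
result = m > 15 or y < 25  # -> result = True

Answer: True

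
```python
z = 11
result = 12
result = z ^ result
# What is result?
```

Answer: 7

Derivation:
Trace (tracking result):
z = 11  # -> z = 11
result = 12  # -> result = 12
result = z ^ result  # -> result = 7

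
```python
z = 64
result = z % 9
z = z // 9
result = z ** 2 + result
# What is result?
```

Answer: 50

Derivation:
Trace (tracking result):
z = 64  # -> z = 64
result = z % 9  # -> result = 1
z = z // 9  # -> z = 7
result = z ** 2 + result  # -> result = 50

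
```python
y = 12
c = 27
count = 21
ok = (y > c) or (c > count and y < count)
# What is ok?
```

Answer: True

Derivation:
Trace (tracking ok):
y = 12  # -> y = 12
c = 27  # -> c = 27
count = 21  # -> count = 21
ok = y > c or (c > count and y < count)  # -> ok = True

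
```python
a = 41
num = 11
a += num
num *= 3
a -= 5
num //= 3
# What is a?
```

Trace (tracking a):
a = 41  # -> a = 41
num = 11  # -> num = 11
a += num  # -> a = 52
num *= 3  # -> num = 33
a -= 5  # -> a = 47
num //= 3  # -> num = 11

Answer: 47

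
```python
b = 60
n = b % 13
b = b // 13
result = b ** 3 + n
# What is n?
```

Answer: 8

Derivation:
Trace (tracking n):
b = 60  # -> b = 60
n = b % 13  # -> n = 8
b = b // 13  # -> b = 4
result = b ** 3 + n  # -> result = 72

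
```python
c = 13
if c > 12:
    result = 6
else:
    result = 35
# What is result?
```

Trace (tracking result):
c = 13  # -> c = 13
if c > 12:  # condition is True
    result = 6  # -> result = 6

Answer: 6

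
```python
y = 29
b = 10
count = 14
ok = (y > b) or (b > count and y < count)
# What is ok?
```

Trace (tracking ok):
y = 29  # -> y = 29
b = 10  # -> b = 10
count = 14  # -> count = 14
ok = y > b or (b > count and y < count)  # -> ok = True

Answer: True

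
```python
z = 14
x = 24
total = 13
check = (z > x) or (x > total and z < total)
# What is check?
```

Trace (tracking check):
z = 14  # -> z = 14
x = 24  # -> x = 24
total = 13  # -> total = 13
check = z > x or (x > total and z < total)  # -> check = False

Answer: False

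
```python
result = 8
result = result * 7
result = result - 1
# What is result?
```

Answer: 55

Derivation:
Trace (tracking result):
result = 8  # -> result = 8
result = result * 7  # -> result = 56
result = result - 1  # -> result = 55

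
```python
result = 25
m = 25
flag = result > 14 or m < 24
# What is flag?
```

Trace (tracking flag):
result = 25  # -> result = 25
m = 25  # -> m = 25
flag = result > 14 or m < 24  # -> flag = True

Answer: True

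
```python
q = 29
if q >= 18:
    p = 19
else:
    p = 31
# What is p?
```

Trace (tracking p):
q = 29  # -> q = 29
if q >= 18:  # condition is True
    p = 19  # -> p = 19

Answer: 19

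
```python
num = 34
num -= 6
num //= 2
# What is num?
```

Trace (tracking num):
num = 34  # -> num = 34
num -= 6  # -> num = 28
num //= 2  # -> num = 14

Answer: 14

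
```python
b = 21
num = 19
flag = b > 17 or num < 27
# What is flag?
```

Answer: True

Derivation:
Trace (tracking flag):
b = 21  # -> b = 21
num = 19  # -> num = 19
flag = b > 17 or num < 27  # -> flag = True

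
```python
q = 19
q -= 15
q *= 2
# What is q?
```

Answer: 8

Derivation:
Trace (tracking q):
q = 19  # -> q = 19
q -= 15  # -> q = 4
q *= 2  # -> q = 8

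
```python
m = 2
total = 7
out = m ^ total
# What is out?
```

Trace (tracking out):
m = 2  # -> m = 2
total = 7  # -> total = 7
out = m ^ total  # -> out = 5

Answer: 5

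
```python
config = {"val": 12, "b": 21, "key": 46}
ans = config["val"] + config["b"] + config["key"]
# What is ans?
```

Answer: 79

Derivation:
Trace (tracking ans):
config = {'val': 12, 'b': 21, 'key': 46}  # -> config = {'val': 12, 'b': 21, 'key': 46}
ans = config['val'] + config['b'] + config['key']  # -> ans = 79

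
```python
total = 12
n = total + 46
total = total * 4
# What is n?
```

Answer: 58

Derivation:
Trace (tracking n):
total = 12  # -> total = 12
n = total + 46  # -> n = 58
total = total * 4  # -> total = 48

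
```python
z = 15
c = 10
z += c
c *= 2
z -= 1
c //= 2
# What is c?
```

Trace (tracking c):
z = 15  # -> z = 15
c = 10  # -> c = 10
z += c  # -> z = 25
c *= 2  # -> c = 20
z -= 1  # -> z = 24
c //= 2  # -> c = 10

Answer: 10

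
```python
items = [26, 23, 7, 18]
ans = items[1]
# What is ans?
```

Answer: 23

Derivation:
Trace (tracking ans):
items = [26, 23, 7, 18]  # -> items = [26, 23, 7, 18]
ans = items[1]  # -> ans = 23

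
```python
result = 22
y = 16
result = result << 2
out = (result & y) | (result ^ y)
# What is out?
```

Trace (tracking out):
result = 22  # -> result = 22
y = 16  # -> y = 16
result = result << 2  # -> result = 88
out = result & y | result ^ y  # -> out = 88

Answer: 88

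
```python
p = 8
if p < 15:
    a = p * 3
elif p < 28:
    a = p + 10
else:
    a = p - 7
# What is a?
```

Answer: 24

Derivation:
Trace (tracking a):
p = 8  # -> p = 8
if p < 15:  # condition is True
    a = p * 3  # -> a = 24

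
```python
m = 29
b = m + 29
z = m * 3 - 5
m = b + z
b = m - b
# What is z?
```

Answer: 82

Derivation:
Trace (tracking z):
m = 29  # -> m = 29
b = m + 29  # -> b = 58
z = m * 3 - 5  # -> z = 82
m = b + z  # -> m = 140
b = m - b  # -> b = 82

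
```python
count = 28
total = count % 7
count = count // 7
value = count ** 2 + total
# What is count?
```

Answer: 4

Derivation:
Trace (tracking count):
count = 28  # -> count = 28
total = count % 7  # -> total = 0
count = count // 7  # -> count = 4
value = count ** 2 + total  # -> value = 16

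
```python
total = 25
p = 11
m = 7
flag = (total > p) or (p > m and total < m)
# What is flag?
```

Answer: True

Derivation:
Trace (tracking flag):
total = 25  # -> total = 25
p = 11  # -> p = 11
m = 7  # -> m = 7
flag = total > p or (p > m and total < m)  # -> flag = True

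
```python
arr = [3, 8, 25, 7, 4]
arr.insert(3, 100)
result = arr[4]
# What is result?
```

Answer: 7

Derivation:
Trace (tracking result):
arr = [3, 8, 25, 7, 4]  # -> arr = [3, 8, 25, 7, 4]
arr.insert(3, 100)  # -> arr = [3, 8, 25, 100, 7, 4]
result = arr[4]  # -> result = 7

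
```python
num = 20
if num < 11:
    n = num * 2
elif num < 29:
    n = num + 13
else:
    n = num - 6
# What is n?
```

Trace (tracking n):
num = 20  # -> num = 20
if num < 11:  # condition is False
elif num < 29:  # condition is True
    n = num + 13  # -> n = 33

Answer: 33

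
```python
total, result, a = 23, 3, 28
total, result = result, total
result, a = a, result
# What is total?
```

Trace (tracking total):
total, result, a = (23, 3, 28)  # -> total = 23, result = 3, a = 28
total, result = (result, total)  # -> total = 3, result = 23
result, a = (a, result)  # -> result = 28, a = 23

Answer: 3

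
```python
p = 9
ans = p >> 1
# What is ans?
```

Trace (tracking ans):
p = 9  # -> p = 9
ans = p >> 1  # -> ans = 4

Answer: 4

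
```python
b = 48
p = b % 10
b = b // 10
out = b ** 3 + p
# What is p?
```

Answer: 8

Derivation:
Trace (tracking p):
b = 48  # -> b = 48
p = b % 10  # -> p = 8
b = b // 10  # -> b = 4
out = b ** 3 + p  # -> out = 72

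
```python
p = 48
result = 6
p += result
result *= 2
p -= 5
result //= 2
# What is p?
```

Trace (tracking p):
p = 48  # -> p = 48
result = 6  # -> result = 6
p += result  # -> p = 54
result *= 2  # -> result = 12
p -= 5  # -> p = 49
result //= 2  # -> result = 6

Answer: 49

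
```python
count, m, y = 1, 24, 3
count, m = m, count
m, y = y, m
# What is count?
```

Trace (tracking count):
count, m, y = (1, 24, 3)  # -> count = 1, m = 24, y = 3
count, m = (m, count)  # -> count = 24, m = 1
m, y = (y, m)  # -> m = 3, y = 1

Answer: 24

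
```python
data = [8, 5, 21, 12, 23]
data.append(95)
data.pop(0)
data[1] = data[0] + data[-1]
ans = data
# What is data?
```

Answer: [5, 100, 12, 23, 95]

Derivation:
Trace (tracking data):
data = [8, 5, 21, 12, 23]  # -> data = [8, 5, 21, 12, 23]
data.append(95)  # -> data = [8, 5, 21, 12, 23, 95]
data.pop(0)  # -> data = [5, 21, 12, 23, 95]
data[1] = data[0] + data[-1]  # -> data = [5, 100, 12, 23, 95]
ans = data  # -> ans = [5, 100, 12, 23, 95]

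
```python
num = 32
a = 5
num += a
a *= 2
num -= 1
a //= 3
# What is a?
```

Trace (tracking a):
num = 32  # -> num = 32
a = 5  # -> a = 5
num += a  # -> num = 37
a *= 2  # -> a = 10
num -= 1  # -> num = 36
a //= 3  # -> a = 3

Answer: 3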